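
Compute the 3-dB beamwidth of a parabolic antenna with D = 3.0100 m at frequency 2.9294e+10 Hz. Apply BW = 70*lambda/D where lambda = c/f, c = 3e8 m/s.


lambda = c / f = 3.0000e+08 / 2.9294e+10 = 0.01024100 m
BW = 70 * 0.01024100 / 3.0100 = 0.2382 deg

0.2382 deg


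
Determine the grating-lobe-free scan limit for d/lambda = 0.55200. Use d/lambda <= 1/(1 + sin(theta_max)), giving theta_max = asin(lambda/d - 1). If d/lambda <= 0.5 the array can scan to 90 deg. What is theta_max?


lambda/d - 1 = 1/0.55200 - 1 = 0.8115942
theta_max = asin(0.8115942) = 54.25 deg

54.25 deg


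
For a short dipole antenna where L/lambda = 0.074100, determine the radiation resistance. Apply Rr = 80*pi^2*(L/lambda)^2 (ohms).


Rr = 80 * pi^2 * (0.074100)^2 = 80 * 9.869604 * 5.490810e-03 = 4.335 ohm

4.335 ohm


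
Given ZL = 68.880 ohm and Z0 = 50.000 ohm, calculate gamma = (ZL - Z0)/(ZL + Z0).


gamma = (68.880 - 50.000) / (68.880 + 50.000) = 0.1588

0.1588


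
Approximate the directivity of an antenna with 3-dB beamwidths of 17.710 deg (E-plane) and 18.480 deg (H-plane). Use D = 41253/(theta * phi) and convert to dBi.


D_linear = 41253 / (17.710 * 18.480) = 126.0477
D_dBi = 10 * log10(126.0477) = 21.01 dBi

21.01 dBi


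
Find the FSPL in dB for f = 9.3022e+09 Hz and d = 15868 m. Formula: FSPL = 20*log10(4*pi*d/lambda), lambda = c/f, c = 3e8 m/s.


lambda = c / f = 3.0000e+08 / 9.3022e+09 = 0.03225044 m
FSPL = 20 * log10(4*pi*15868/0.03225044) = 135.8 dB

135.8 dB


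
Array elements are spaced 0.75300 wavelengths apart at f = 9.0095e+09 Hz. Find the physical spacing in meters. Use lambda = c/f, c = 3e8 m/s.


lambda = c / f = 3.0000e+08 / 9.0095e+09 = 0.03329819 m
d = 0.75300 * 0.03329819 = 0.02507 m

0.02507 m


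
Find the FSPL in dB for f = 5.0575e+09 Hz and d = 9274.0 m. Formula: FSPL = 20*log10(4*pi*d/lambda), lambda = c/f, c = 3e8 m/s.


lambda = c / f = 3.0000e+08 / 5.0575e+09 = 0.05931784 m
FSPL = 20 * log10(4*pi*9274.0/0.05931784) = 125.9 dB

125.9 dB


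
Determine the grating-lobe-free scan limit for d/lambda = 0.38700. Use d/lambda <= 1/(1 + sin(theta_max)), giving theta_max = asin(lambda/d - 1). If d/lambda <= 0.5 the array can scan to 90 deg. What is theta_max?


lambda/d - 1 = 1/0.38700 - 1 = 1.583979 >= 1
d/lambda <= 0.5, so the array can scan to endfire without grating lobes: theta_max = 90 deg

90 deg


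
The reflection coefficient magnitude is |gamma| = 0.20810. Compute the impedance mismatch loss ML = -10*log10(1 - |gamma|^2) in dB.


ML = -10 * log10(1 - 0.20810^2) = -10 * log10(0.95669439) = 0.1923 dB

0.1923 dB


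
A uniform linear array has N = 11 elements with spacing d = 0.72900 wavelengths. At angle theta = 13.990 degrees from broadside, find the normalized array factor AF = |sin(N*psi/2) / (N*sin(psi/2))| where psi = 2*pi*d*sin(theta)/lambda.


psi = 2*pi*0.72900*sin(13.990 deg) = 1.107334 rad
AF = |sin(11*1.107334/2) / (11*sin(1.107334/2))| = 0.03314

0.03314


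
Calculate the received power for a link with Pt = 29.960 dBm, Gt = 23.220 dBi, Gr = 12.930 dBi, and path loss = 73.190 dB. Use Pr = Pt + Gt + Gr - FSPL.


Pr = 29.960 + 23.220 + 12.930 - 73.190 = -7.08 dBm

-7.08 dBm


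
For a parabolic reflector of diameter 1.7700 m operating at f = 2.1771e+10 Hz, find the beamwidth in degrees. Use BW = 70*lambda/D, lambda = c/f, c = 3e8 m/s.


lambda = c / f = 3.0000e+08 / 2.1771e+10 = 0.01377980 m
BW = 70 * 0.01377980 / 1.7700 = 0.5450 deg

0.5450 deg


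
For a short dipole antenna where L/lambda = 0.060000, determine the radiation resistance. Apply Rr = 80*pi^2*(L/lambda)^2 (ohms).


Rr = 80 * pi^2 * (0.060000)^2 = 80 * 9.869604 * 3.600000e-03 = 2.842 ohm

2.842 ohm


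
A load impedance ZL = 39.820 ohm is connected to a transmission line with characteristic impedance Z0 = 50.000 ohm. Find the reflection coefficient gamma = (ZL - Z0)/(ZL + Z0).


gamma = (39.820 - 50.000) / (39.820 + 50.000) = -0.1133

-0.1133


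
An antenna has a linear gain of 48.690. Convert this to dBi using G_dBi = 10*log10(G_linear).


G_dBi = 10 * log10(48.690) = 16.87 dBi

16.87 dBi


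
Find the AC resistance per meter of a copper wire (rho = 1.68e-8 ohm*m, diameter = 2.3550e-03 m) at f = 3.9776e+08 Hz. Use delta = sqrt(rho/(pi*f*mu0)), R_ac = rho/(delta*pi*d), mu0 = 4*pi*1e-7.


delta = sqrt(1.68e-8 / (pi * 3.9776e+08 * 4*pi*1e-7)) = 3.270877e-06 m
R_ac = 1.68e-8 / (3.270877e-06 * pi * 2.3550e-03) = 0.6942 ohm/m

0.6942 ohm/m


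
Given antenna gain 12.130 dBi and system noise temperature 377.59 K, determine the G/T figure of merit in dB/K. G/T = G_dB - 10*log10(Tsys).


G/T = 12.130 - 10*log10(377.59) = 12.130 - 25.77020 = -13.64 dB/K

-13.64 dB/K


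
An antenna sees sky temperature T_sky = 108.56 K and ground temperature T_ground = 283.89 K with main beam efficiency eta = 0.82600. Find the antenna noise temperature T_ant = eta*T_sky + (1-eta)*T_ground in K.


T_ant = 0.82600 * 108.56 + (1 - 0.82600) * 283.89 = 139.1 K

139.1 K


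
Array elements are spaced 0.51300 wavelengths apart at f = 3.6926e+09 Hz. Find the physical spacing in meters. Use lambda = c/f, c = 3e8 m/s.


lambda = c / f = 3.0000e+08 / 3.6926e+09 = 0.08124357 m
d = 0.51300 * 0.08124357 = 0.04168 m

0.04168 m


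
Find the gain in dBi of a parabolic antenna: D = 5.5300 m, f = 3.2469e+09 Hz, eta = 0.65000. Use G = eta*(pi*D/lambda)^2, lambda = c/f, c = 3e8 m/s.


lambda = c / f = 3.0000e+08 / 3.2469e+09 = 0.09239582 m
G_linear = 0.65000 * (pi * 5.5300 / 0.09239582)^2 = 22980.46
G_dBi = 10 * log10(22980.46) = 43.61 dBi

43.61 dBi


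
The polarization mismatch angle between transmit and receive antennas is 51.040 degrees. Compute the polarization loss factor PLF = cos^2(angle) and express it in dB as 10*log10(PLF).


PLF_linear = cos^2(51.040 deg) = 0.3953614
PLF_dB = 10 * log10(0.3953614) = -4.030 dB

-4.030 dB


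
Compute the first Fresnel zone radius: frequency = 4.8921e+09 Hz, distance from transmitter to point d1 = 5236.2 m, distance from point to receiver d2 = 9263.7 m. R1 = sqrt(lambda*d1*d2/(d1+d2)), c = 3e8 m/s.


lambda = c / f = 3.0000e+08 / 4.8921e+09 = 0.06132336 m
R1 = sqrt(0.06132336 * 5236.2 * 9263.7 / (5236.2 + 9263.7)) = 14.32 m

14.32 m


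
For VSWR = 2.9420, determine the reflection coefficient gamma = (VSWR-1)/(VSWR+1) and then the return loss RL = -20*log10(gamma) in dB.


gamma = (2.9420 - 1) / (2.9420 + 1) = 0.4926433
RL = -20 * log10(0.4926433) = 6.149 dB

6.149 dB


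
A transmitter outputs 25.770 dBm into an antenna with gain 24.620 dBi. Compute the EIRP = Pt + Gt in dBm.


EIRP = Pt + Gt = 25.770 + 24.620 = 50.39 dBm

50.39 dBm


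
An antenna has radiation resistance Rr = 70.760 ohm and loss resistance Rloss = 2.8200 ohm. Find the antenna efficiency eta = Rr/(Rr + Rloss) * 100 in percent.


eta = 70.760 / (70.760 + 2.8200) * 100 = 96.17%

96.17%


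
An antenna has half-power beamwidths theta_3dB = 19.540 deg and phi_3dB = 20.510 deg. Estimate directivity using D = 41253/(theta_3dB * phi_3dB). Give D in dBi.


D_linear = 41253 / (19.540 * 20.510) = 102.9355
D_dBi = 10 * log10(102.9355) = 20.13 dBi

20.13 dBi


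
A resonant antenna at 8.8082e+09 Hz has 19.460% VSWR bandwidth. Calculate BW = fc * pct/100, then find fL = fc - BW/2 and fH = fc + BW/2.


BW = 8.8082e+09 * 19.460/100 = 1.714076e+09 Hz
fL = 8.8082e+09 - 1.714076e+09/2 = 7.951e+09 Hz
fH = 8.8082e+09 + 1.714076e+09/2 = 9.665e+09 Hz

BW=1.714e+09 Hz, fL=7.951e+09 Hz, fH=9.665e+09 Hz


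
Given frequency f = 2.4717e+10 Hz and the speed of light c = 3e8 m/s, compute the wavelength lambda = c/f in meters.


lambda = c / f = 3.0000e+08 / 2.4717e+10 = 0.01214 m

0.01214 m


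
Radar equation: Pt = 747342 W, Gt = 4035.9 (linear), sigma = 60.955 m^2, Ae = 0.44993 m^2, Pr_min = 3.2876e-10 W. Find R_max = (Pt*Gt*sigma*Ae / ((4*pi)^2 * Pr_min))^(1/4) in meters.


R^4 = 747342*4035.9*60.955*0.44993 / ((4*pi)^2 * 3.2876e-10) = 1.593365e+18
R_max = 1.593365e+18^0.25 = 35529 m

35529 m


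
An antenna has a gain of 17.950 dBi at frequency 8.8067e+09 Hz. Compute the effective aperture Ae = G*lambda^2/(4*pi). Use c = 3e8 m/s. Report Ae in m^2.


lambda = c / f = 3.0000e+08 / 8.8067e+09 = 0.03406497 m
G_linear = 10^(17.950/10) = 62.37348
Ae = G_linear * lambda^2 / (4*pi) = 62.37348 * 0.03406497^2 / (4*pi) = 5.760e-03 m^2

5.760e-03 m^2


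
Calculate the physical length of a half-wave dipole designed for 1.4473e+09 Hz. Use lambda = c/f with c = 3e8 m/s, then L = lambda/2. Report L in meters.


lambda = c / f = 3.0000e+08 / 1.4473e+09 = 0.2072825 m
L = lambda / 2 = 0.2072825 / 2 = 0.1036 m

0.1036 m


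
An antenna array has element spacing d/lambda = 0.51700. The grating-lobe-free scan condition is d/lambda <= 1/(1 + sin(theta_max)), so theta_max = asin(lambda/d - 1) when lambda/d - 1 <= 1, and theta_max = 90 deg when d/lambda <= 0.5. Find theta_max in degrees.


lambda/d - 1 = 1/0.51700 - 1 = 0.9342360
theta_max = asin(0.9342360) = 69.11 deg

69.11 deg


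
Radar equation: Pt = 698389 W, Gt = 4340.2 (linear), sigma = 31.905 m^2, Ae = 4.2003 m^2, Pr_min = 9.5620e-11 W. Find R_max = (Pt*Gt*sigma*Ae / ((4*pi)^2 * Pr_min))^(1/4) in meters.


R^4 = 698389*4340.2*31.905*4.2003 / ((4*pi)^2 * 9.5620e-11) = 2.690158e+19
R_max = 2.690158e+19^0.25 = 72019 m

72019 m


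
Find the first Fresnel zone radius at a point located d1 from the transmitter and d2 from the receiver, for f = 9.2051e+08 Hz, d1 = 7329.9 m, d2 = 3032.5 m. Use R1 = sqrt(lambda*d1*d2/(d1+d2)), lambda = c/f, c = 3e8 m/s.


lambda = c / f = 3.0000e+08 / 9.2051e+08 = 0.3259063 m
R1 = sqrt(0.3259063 * 7329.9 * 3032.5 / (7329.9 + 3032.5)) = 26.44 m

26.44 m


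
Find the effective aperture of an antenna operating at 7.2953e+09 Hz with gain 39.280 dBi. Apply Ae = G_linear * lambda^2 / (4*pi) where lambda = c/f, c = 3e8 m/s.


lambda = c / f = 3.0000e+08 / 7.2953e+09 = 0.04112237 m
G_linear = 10^(39.280/10) = 8472.274
Ae = G_linear * lambda^2 / (4*pi) = 8472.274 * 0.04112237^2 / (4*pi) = 1.140 m^2

1.140 m^2


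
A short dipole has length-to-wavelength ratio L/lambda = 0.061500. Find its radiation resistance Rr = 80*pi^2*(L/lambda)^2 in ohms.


Rr = 80 * pi^2 * (0.061500)^2 = 80 * 9.869604 * 3.782250e-03 = 2.986 ohm

2.986 ohm


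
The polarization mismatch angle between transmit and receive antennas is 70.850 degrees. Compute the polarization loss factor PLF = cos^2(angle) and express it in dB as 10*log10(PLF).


PLF_linear = cos^2(70.850 deg) = 0.1076118
PLF_dB = 10 * log10(0.1076118) = -9.681 dB

-9.681 dB


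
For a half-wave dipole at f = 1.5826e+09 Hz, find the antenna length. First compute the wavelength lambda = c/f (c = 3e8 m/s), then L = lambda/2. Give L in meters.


lambda = c / f = 3.0000e+08 / 1.5826e+09 = 0.1895615 m
L = lambda / 2 = 0.1895615 / 2 = 0.09478 m

0.09478 m


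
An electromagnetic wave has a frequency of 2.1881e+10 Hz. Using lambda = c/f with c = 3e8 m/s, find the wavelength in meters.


lambda = c / f = 3.0000e+08 / 2.1881e+10 = 0.01371 m

0.01371 m


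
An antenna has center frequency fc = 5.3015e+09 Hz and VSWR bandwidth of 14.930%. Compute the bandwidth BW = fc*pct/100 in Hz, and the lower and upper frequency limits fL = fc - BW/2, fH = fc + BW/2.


BW = 5.3015e+09 * 14.930/100 = 7.915140e+08 Hz
fL = 5.3015e+09 - 7.915140e+08/2 = 4.906e+09 Hz
fH = 5.3015e+09 + 7.915140e+08/2 = 5.697e+09 Hz

BW=7.915e+08 Hz, fL=4.906e+09 Hz, fH=5.697e+09 Hz


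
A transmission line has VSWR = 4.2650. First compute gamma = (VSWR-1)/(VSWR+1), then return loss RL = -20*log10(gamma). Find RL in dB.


gamma = (4.2650 - 1) / (4.2650 + 1) = 0.6201330
RL = -20 * log10(0.6201330) = 4.150 dB

4.150 dB


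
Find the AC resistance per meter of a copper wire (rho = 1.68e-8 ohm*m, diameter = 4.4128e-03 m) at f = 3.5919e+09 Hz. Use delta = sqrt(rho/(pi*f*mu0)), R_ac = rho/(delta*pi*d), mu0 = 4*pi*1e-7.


delta = sqrt(1.68e-8 / (pi * 3.5919e+09 * 4*pi*1e-7)) = 1.088460e-06 m
R_ac = 1.68e-8 / (1.088460e-06 * pi * 4.4128e-03) = 1.113 ohm/m

1.113 ohm/m


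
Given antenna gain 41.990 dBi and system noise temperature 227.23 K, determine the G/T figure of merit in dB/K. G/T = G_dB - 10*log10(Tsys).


G/T = 41.990 - 10*log10(227.23) = 41.990 - 23.56466 = 18.43 dB/K

18.43 dB/K


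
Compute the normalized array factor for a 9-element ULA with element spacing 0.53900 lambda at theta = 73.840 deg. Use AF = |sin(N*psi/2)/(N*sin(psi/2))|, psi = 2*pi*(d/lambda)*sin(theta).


psi = 2*pi*0.53900*sin(73.840 deg) = 3.252825 rad
AF = |sin(9*3.252825/2) / (9*sin(3.252825/2))| = 0.09763

0.09763


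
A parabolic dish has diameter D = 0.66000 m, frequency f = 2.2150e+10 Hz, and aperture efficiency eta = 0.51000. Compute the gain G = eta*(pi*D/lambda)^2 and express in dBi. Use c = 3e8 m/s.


lambda = c / f = 3.0000e+08 / 2.2150e+10 = 0.01354402 m
G_linear = 0.51000 * (pi * 0.66000 / 0.01354402)^2 = 11952.61
G_dBi = 10 * log10(11952.61) = 40.77 dBi

40.77 dBi


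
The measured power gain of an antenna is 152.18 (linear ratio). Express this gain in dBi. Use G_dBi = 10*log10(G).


G_dBi = 10 * log10(152.18) = 21.82 dBi

21.82 dBi


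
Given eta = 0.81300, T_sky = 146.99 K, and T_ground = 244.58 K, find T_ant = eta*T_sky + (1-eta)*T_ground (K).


T_ant = 0.81300 * 146.99 + (1 - 0.81300) * 244.58 = 165.2 K

165.2 K


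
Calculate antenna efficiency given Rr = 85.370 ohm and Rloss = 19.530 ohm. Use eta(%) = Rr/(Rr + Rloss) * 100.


eta = 85.370 / (85.370 + 19.530) * 100 = 81.38%

81.38%


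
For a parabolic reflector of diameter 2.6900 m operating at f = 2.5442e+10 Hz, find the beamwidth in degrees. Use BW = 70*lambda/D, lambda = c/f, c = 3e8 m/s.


lambda = c / f = 3.0000e+08 / 2.5442e+10 = 0.01179153 m
BW = 70 * 0.01179153 / 2.6900 = 0.3068 deg

0.3068 deg


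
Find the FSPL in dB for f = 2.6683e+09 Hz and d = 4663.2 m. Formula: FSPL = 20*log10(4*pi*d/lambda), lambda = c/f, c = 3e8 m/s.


lambda = c / f = 3.0000e+08 / 2.6683e+09 = 0.1124311 m
FSPL = 20 * log10(4*pi*4663.2/0.1124311) = 114.3 dB

114.3 dB


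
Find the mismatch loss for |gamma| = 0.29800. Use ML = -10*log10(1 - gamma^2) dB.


ML = -10 * log10(1 - 0.29800^2) = -10 * log10(0.911196) = 0.4039 dB

0.4039 dB


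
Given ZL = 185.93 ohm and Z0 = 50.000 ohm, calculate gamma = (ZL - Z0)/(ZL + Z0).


gamma = (185.93 - 50.000) / (185.93 + 50.000) = 0.5761

0.5761


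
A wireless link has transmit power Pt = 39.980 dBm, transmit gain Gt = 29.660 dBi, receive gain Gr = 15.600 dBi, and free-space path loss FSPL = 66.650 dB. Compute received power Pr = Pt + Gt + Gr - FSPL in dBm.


Pr = 39.980 + 29.660 + 15.600 - 66.650 = 18.59 dBm

18.59 dBm


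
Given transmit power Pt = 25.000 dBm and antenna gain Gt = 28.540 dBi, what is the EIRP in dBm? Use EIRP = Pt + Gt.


EIRP = Pt + Gt = 25.000 + 28.540 = 53.54 dBm

53.54 dBm


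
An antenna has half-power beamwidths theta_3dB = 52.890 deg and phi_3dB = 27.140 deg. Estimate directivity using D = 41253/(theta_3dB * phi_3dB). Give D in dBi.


D_linear = 41253 / (52.890 * 27.140) = 28.73903
D_dBi = 10 * log10(28.73903) = 14.58 dBi

14.58 dBi


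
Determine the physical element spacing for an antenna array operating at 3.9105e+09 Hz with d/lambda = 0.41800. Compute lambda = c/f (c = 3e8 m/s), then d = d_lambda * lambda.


lambda = c / f = 3.0000e+08 / 3.9105e+09 = 0.07671653 m
d = 0.41800 * 0.07671653 = 0.03207 m

0.03207 m


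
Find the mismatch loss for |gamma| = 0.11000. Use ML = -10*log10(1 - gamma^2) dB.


ML = -10 * log10(1 - 0.11000^2) = -10 * log10(0.9879) = 0.05287 dB

0.05287 dB


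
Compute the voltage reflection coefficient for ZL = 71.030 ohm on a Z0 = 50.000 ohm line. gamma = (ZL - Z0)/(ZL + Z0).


gamma = (71.030 - 50.000) / (71.030 + 50.000) = 0.1738

0.1738


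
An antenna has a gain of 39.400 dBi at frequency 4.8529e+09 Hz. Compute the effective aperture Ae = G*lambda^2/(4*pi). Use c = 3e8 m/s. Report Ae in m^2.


lambda = c / f = 3.0000e+08 / 4.8529e+09 = 0.06181871 m
G_linear = 10^(39.400/10) = 8709.636
Ae = G_linear * lambda^2 / (4*pi) = 8709.636 * 0.06181871^2 / (4*pi) = 2.649 m^2

2.649 m^2


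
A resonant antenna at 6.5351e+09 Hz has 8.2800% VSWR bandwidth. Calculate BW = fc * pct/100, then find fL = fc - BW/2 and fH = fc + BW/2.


BW = 6.5351e+09 * 8.2800/100 = 5.411063e+08 Hz
fL = 6.5351e+09 - 5.411063e+08/2 = 6.265e+09 Hz
fH = 6.5351e+09 + 5.411063e+08/2 = 6.806e+09 Hz

BW=5.411e+08 Hz, fL=6.265e+09 Hz, fH=6.806e+09 Hz


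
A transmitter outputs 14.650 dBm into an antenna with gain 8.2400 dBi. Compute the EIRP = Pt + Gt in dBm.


EIRP = Pt + Gt = 14.650 + 8.2400 = 22.89 dBm

22.89 dBm


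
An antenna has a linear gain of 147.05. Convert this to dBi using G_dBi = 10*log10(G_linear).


G_dBi = 10 * log10(147.05) = 21.67 dBi

21.67 dBi


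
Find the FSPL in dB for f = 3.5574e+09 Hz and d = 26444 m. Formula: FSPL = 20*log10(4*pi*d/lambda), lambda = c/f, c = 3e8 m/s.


lambda = c / f = 3.0000e+08 / 3.5574e+09 = 0.08433125 m
FSPL = 20 * log10(4*pi*26444/0.08433125) = 131.9 dB

131.9 dB


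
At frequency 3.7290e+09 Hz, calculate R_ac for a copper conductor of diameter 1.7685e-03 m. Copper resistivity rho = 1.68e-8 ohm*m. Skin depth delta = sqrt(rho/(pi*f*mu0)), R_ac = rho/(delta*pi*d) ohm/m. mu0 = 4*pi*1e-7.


delta = sqrt(1.68e-8 / (pi * 3.7290e+09 * 4*pi*1e-7)) = 1.068264e-06 m
R_ac = 1.68e-8 / (1.068264e-06 * pi * 1.7685e-03) = 2.831 ohm/m

2.831 ohm/m


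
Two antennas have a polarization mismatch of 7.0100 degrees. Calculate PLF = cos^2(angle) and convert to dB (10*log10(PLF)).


PLF_linear = cos^2(7.0100 deg) = 0.9851056
PLF_dB = 10 * log10(0.9851056) = -0.06517 dB

-0.06517 dB


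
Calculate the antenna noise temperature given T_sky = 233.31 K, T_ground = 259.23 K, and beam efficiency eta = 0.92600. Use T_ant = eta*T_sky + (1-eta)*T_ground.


T_ant = 0.92600 * 233.31 + (1 - 0.92600) * 259.23 = 235.2 K

235.2 K


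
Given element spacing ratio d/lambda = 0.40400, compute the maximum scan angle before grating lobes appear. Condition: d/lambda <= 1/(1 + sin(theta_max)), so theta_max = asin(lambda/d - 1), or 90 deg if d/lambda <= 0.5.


lambda/d - 1 = 1/0.40400 - 1 = 1.475248 >= 1
d/lambda <= 0.5, so the array can scan to endfire without grating lobes: theta_max = 90 deg

90 deg


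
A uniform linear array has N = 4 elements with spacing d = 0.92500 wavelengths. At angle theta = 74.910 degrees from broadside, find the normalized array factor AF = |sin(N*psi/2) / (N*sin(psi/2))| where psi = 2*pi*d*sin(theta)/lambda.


psi = 2*pi*0.92500*sin(74.910 deg) = 5.611539 rad
AF = |sin(4*5.611539/2) / (4*sin(5.611539/2))| = 0.7391

0.7391


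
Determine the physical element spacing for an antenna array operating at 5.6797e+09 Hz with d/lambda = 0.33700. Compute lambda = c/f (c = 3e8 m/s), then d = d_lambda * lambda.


lambda = c / f = 3.0000e+08 / 5.6797e+09 = 0.05281969 m
d = 0.33700 * 0.05281969 = 0.01780 m

0.01780 m


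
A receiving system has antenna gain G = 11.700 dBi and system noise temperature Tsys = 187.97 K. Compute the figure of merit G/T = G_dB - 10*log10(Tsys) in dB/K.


G/T = 11.700 - 10*log10(187.97) = 11.700 - 22.74089 = -11.04 dB/K

-11.04 dB/K


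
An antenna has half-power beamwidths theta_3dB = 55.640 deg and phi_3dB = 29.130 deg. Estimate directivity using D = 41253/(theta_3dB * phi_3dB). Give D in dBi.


D_linear = 41253 / (55.640 * 29.130) = 25.45235
D_dBi = 10 * log10(25.45235) = 14.06 dBi

14.06 dBi


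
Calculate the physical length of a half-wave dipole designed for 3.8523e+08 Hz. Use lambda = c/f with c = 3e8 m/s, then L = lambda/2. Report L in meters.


lambda = c / f = 3.0000e+08 / 3.8523e+08 = 0.7787555 m
L = lambda / 2 = 0.7787555 / 2 = 0.3894 m

0.3894 m


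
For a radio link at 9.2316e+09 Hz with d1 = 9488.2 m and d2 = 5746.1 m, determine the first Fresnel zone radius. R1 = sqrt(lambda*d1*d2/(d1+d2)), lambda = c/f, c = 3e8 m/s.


lambda = c / f = 3.0000e+08 / 9.2316e+09 = 0.03249708 m
R1 = sqrt(0.03249708 * 9488.2 * 5746.1 / (9488.2 + 5746.1)) = 10.78 m

10.78 m


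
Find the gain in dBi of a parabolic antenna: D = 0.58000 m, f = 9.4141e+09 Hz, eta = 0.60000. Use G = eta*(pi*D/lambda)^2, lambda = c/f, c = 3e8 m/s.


lambda = c / f = 3.0000e+08 / 9.4141e+09 = 0.03186709 m
G_linear = 0.60000 * (pi * 0.58000 / 0.03186709)^2 = 1961.653
G_dBi = 10 * log10(1961.653) = 32.93 dBi

32.93 dBi


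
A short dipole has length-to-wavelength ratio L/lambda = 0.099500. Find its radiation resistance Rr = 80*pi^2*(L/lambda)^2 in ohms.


Rr = 80 * pi^2 * (0.099500)^2 = 80 * 9.869604 * 9.900250e-03 = 7.817 ohm

7.817 ohm


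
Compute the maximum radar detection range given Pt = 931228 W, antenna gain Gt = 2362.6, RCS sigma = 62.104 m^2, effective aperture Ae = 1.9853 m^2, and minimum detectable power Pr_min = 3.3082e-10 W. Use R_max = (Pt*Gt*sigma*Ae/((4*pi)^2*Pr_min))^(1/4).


R^4 = 931228*2362.6*62.104*1.9853 / ((4*pi)^2 * 3.3082e-10) = 5.192547e+18
R_max = 5.192547e+18^0.25 = 47736 m

47736 m


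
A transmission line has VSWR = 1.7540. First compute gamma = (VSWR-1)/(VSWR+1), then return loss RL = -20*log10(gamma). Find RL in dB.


gamma = (1.7540 - 1) / (1.7540 + 1) = 0.2737836
RL = -20 * log10(0.2737836) = 11.25 dB

11.25 dB


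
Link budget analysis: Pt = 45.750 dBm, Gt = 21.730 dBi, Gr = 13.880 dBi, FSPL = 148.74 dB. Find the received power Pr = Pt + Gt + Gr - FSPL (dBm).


Pr = 45.750 + 21.730 + 13.880 - 148.74 = -67.38 dBm

-67.38 dBm


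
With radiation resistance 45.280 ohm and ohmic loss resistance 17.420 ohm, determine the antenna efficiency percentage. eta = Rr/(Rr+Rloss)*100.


eta = 45.280 / (45.280 + 17.420) * 100 = 72.22%

72.22%


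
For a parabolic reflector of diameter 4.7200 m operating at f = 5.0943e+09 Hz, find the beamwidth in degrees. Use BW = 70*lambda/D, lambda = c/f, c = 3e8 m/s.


lambda = c / f = 3.0000e+08 / 5.0943e+09 = 0.05888935 m
BW = 70 * 0.05888935 / 4.7200 = 0.8734 deg

0.8734 deg


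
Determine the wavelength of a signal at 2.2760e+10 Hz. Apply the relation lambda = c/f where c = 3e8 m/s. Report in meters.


lambda = c / f = 3.0000e+08 / 2.2760e+10 = 0.01318 m

0.01318 m


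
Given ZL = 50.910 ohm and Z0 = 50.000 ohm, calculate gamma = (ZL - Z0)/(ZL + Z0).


gamma = (50.910 - 50.000) / (50.910 + 50.000) = 9.018e-03

9.018e-03


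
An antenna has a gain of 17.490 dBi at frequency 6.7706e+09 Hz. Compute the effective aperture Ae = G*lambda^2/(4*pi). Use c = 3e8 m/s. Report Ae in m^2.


lambda = c / f = 3.0000e+08 / 6.7706e+09 = 0.04430922 m
G_linear = 10^(17.490/10) = 56.10480
Ae = G_linear * lambda^2 / (4*pi) = 56.10480 * 0.04430922^2 / (4*pi) = 8.766e-03 m^2

8.766e-03 m^2


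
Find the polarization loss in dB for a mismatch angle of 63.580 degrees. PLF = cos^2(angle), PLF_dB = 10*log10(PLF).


PLF_linear = cos^2(63.580 deg) = 0.1979786
PLF_dB = 10 * log10(0.1979786) = -7.034 dB

-7.034 dB


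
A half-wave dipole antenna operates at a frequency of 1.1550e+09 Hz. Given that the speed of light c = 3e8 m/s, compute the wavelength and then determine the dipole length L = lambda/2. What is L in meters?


lambda = c / f = 3.0000e+08 / 1.1550e+09 = 0.2597403 m
L = lambda / 2 = 0.2597403 / 2 = 0.1299 m

0.1299 m


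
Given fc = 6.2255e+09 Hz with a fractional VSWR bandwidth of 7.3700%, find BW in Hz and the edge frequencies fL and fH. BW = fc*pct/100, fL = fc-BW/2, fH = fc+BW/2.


BW = 6.2255e+09 * 7.3700/100 = 4.588194e+08 Hz
fL = 6.2255e+09 - 4.588194e+08/2 = 5.996e+09 Hz
fH = 6.2255e+09 + 4.588194e+08/2 = 6.455e+09 Hz

BW=4.588e+08 Hz, fL=5.996e+09 Hz, fH=6.455e+09 Hz


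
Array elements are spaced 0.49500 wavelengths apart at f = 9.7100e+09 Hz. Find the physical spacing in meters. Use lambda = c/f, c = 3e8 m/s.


lambda = c / f = 3.0000e+08 / 9.7100e+09 = 0.03089598 m
d = 0.49500 * 0.03089598 = 0.01529 m

0.01529 m


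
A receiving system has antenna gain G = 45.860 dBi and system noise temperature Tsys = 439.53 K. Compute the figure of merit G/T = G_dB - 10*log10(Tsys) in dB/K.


G/T = 45.860 - 10*log10(439.53) = 45.860 - 26.42989 = 19.43 dB/K

19.43 dB/K


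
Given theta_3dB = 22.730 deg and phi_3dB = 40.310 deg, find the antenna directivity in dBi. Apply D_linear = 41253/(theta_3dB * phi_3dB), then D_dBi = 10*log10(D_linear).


D_linear = 41253 / (22.730 * 40.310) = 45.02392
D_dBi = 10 * log10(45.02392) = 16.53 dBi

16.53 dBi


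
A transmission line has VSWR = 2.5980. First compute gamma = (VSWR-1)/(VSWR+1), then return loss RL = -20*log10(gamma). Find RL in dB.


gamma = (2.5980 - 1) / (2.5980 + 1) = 0.4441356
RL = -20 * log10(0.4441356) = 7.050 dB

7.050 dB


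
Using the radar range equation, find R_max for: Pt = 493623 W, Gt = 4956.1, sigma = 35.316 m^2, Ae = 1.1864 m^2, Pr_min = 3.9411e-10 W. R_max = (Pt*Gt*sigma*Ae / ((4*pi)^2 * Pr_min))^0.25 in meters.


R^4 = 493623*4956.1*35.316*1.1864 / ((4*pi)^2 * 3.9411e-10) = 1.647028e+18
R_max = 1.647028e+18^0.25 = 35824 m

35824 m


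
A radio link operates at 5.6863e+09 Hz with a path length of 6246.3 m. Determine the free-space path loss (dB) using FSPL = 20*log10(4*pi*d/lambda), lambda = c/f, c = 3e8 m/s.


lambda = c / f = 3.0000e+08 / 5.6863e+09 = 0.05275838 m
FSPL = 20 * log10(4*pi*6246.3/0.05275838) = 123.5 dB

123.5 dB


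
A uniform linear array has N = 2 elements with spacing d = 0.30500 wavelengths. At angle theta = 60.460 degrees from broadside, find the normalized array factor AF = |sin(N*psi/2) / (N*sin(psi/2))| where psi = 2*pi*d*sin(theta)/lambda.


psi = 2*pi*0.30500*sin(60.460 deg) = 1.667266 rad
AF = |sin(2*1.667266/2) / (2*sin(1.667266/2))| = 0.6722

0.6722


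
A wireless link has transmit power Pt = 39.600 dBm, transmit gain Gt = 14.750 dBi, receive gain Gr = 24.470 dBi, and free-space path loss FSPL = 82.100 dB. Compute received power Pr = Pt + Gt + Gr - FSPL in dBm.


Pr = 39.600 + 14.750 + 24.470 - 82.100 = -3.28 dBm

-3.28 dBm


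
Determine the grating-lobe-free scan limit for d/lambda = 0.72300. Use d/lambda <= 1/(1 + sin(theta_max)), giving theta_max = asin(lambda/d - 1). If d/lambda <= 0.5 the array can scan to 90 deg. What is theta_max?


lambda/d - 1 = 1/0.72300 - 1 = 0.3831259
theta_max = asin(0.3831259) = 22.53 deg

22.53 deg


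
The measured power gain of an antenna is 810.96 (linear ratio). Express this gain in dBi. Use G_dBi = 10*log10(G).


G_dBi = 10 * log10(810.96) = 29.09 dBi

29.09 dBi


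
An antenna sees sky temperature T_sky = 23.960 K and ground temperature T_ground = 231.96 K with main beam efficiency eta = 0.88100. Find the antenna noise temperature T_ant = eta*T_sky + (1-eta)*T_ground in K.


T_ant = 0.88100 * 23.960 + (1 - 0.88100) * 231.96 = 48.71 K

48.71 K


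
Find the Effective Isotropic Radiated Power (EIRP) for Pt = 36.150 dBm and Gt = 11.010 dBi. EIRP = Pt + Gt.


EIRP = Pt + Gt = 36.150 + 11.010 = 47.16 dBm

47.16 dBm


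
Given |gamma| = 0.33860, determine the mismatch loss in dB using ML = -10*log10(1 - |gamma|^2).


ML = -10 * log10(1 - 0.33860^2) = -10 * log10(0.88535004) = 0.5288 dB

0.5288 dB


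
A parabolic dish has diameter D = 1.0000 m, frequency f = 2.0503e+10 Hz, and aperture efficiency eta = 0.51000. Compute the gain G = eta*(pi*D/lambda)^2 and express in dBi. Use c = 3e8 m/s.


lambda = c / f = 3.0000e+08 / 2.0503e+10 = 0.01463201 m
G_linear = 0.51000 * (pi * 1.0000 / 0.01463201)^2 = 23510.50
G_dBi = 10 * log10(23510.50) = 43.71 dBi

43.71 dBi


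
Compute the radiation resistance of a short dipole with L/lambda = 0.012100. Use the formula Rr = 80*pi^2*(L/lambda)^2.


Rr = 80 * pi^2 * (0.012100)^2 = 80 * 9.869604 * 1.464100e-04 = 0.1156 ohm

0.1156 ohm


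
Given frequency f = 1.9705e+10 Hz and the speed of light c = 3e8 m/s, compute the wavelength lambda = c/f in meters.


lambda = c / f = 3.0000e+08 / 1.9705e+10 = 0.01522 m

0.01522 m


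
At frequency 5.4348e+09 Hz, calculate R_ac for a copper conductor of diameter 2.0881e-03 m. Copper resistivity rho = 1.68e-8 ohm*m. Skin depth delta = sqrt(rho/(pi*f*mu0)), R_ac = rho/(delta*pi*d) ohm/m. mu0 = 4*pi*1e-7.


delta = sqrt(1.68e-8 / (pi * 5.4348e+09 * 4*pi*1e-7)) = 8.848772e-07 m
R_ac = 1.68e-8 / (8.848772e-07 * pi * 2.0881e-03) = 2.894 ohm/m

2.894 ohm/m


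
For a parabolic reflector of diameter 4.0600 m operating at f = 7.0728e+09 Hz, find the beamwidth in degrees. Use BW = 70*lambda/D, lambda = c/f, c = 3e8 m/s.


lambda = c / f = 3.0000e+08 / 7.0728e+09 = 0.04241602 m
BW = 70 * 0.04241602 / 4.0600 = 0.7313 deg

0.7313 deg


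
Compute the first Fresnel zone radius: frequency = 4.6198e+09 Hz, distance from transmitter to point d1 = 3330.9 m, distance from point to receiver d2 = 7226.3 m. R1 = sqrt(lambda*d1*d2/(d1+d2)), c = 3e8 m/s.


lambda = c / f = 3.0000e+08 / 4.6198e+09 = 0.06493788 m
R1 = sqrt(0.06493788 * 3330.9 * 7226.3 / (3330.9 + 7226.3)) = 12.17 m

12.17 m


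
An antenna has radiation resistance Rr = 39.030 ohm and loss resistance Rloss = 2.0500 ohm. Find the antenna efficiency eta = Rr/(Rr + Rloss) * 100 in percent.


eta = 39.030 / (39.030 + 2.0500) * 100 = 95.01%

95.01%


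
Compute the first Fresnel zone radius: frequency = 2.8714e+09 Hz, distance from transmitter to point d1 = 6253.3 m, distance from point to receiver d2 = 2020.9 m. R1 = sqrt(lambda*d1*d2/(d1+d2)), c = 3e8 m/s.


lambda = c / f = 3.0000e+08 / 2.8714e+09 = 0.1044787 m
R1 = sqrt(0.1044787 * 6253.3 * 2020.9 / (6253.3 + 2020.9)) = 12.63 m

12.63 m


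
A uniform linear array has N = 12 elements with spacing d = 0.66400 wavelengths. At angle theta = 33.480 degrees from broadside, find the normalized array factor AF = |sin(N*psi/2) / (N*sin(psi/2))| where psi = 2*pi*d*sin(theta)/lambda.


psi = 2*pi*0.66400*sin(33.480 deg) = 2.301486 rad
AF = |sin(12*2.301486/2) / (12*sin(2.301486/2))| = 0.08639

0.08639


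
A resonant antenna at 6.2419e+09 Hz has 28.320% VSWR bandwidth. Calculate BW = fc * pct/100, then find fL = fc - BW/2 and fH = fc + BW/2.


BW = 6.2419e+09 * 28.320/100 = 1.767706e+09 Hz
fL = 6.2419e+09 - 1.767706e+09/2 = 5.358e+09 Hz
fH = 6.2419e+09 + 1.767706e+09/2 = 7.126e+09 Hz

BW=1.768e+09 Hz, fL=5.358e+09 Hz, fH=7.126e+09 Hz


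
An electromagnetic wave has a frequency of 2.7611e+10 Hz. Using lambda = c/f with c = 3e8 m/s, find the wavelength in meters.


lambda = c / f = 3.0000e+08 / 2.7611e+10 = 0.01087 m

0.01087 m


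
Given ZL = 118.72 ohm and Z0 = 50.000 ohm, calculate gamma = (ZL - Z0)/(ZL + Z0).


gamma = (118.72 - 50.000) / (118.72 + 50.000) = 0.4073

0.4073


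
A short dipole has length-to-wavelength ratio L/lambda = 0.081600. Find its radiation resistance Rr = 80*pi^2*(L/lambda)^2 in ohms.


Rr = 80 * pi^2 * (0.081600)^2 = 80 * 9.869604 * 6.658560e-03 = 5.257 ohm

5.257 ohm


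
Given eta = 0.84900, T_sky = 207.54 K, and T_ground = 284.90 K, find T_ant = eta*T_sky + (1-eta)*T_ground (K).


T_ant = 0.84900 * 207.54 + (1 - 0.84900) * 284.90 = 219.2 K

219.2 K


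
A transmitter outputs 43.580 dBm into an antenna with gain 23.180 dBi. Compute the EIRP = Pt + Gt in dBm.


EIRP = Pt + Gt = 43.580 + 23.180 = 66.76 dBm

66.76 dBm


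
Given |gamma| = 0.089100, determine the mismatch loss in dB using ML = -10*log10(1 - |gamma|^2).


ML = -10 * log10(1 - 0.089100^2) = -10 * log10(0.99206119) = 0.03462 dB

0.03462 dB


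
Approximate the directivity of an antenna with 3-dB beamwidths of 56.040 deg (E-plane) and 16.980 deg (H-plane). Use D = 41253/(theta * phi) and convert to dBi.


D_linear = 41253 / (56.040 * 16.980) = 43.35306
D_dBi = 10 * log10(43.35306) = 16.37 dBi

16.37 dBi


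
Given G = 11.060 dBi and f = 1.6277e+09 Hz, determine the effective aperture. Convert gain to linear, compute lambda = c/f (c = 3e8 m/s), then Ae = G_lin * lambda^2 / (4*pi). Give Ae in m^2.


lambda = c / f = 3.0000e+08 / 1.6277e+09 = 0.1843091 m
G_linear = 10^(11.060/10) = 12.76439
Ae = G_linear * lambda^2 / (4*pi) = 12.76439 * 0.1843091^2 / (4*pi) = 0.03451 m^2

0.03451 m^2


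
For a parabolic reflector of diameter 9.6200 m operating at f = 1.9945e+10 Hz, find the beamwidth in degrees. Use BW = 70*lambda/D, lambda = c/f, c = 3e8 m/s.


lambda = c / f = 3.0000e+08 / 1.9945e+10 = 0.01504136 m
BW = 70 * 0.01504136 / 9.6200 = 0.1094 deg

0.1094 deg


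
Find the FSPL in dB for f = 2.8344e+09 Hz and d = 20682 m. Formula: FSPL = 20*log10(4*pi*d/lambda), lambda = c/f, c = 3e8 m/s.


lambda = c / f = 3.0000e+08 / 2.8344e+09 = 0.1058425 m
FSPL = 20 * log10(4*pi*20682/0.1058425) = 127.8 dB

127.8 dB


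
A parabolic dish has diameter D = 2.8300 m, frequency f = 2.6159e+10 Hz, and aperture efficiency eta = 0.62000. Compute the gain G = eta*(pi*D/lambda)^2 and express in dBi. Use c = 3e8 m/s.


lambda = c / f = 3.0000e+08 / 2.6159e+10 = 0.01146833 m
G_linear = 0.62000 * (pi * 2.8300 / 0.01146833)^2 = 372618.1
G_dBi = 10 * log10(372618.1) = 55.71 dBi

55.71 dBi


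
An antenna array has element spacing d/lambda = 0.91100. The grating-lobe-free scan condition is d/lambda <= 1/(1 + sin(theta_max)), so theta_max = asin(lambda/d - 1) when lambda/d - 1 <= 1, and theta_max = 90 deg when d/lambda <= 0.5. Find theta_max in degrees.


lambda/d - 1 = 1/0.91100 - 1 = 0.09769484
theta_max = asin(0.09769484) = 5.606 deg

5.606 deg


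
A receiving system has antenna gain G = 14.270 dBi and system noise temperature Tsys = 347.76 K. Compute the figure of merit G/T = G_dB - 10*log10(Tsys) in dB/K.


G/T = 14.270 - 10*log10(347.76) = 14.270 - 25.41280 = -11.14 dB/K

-11.14 dB/K


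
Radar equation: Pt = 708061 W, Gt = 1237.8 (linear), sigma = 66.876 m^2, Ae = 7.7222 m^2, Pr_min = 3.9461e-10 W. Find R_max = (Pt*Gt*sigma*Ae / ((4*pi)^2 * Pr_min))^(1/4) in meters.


R^4 = 708061*1237.8*66.876*7.7222 / ((4*pi)^2 * 3.9461e-10) = 7.263479e+18
R_max = 7.263479e+18^0.25 = 51914 m

51914 m


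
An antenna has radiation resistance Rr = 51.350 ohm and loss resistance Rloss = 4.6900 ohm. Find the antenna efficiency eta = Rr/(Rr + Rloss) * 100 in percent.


eta = 51.350 / (51.350 + 4.6900) * 100 = 91.63%

91.63%


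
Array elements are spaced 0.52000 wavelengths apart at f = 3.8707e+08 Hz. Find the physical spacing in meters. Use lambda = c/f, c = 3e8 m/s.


lambda = c / f = 3.0000e+08 / 3.8707e+08 = 0.7750536 m
d = 0.52000 * 0.7750536 = 0.4030 m

0.4030 m


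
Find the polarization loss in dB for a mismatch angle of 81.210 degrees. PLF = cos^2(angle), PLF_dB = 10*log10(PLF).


PLF_linear = cos^2(81.210 deg) = 0.02335192
PLF_dB = 10 * log10(0.02335192) = -16.32 dB

-16.32 dB


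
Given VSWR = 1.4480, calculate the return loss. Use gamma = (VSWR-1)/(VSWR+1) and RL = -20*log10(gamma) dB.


gamma = (1.4480 - 1) / (1.4480 + 1) = 0.1830065
RL = -20 * log10(0.1830065) = 14.75 dB

14.75 dB


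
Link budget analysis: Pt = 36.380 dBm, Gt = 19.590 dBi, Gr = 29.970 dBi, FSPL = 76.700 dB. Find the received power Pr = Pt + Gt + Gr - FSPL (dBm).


Pr = 36.380 + 19.590 + 29.970 - 76.700 = 9.24 dBm

9.24 dBm


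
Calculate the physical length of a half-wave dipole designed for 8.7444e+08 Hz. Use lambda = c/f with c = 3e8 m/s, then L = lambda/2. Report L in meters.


lambda = c / f = 3.0000e+08 / 8.7444e+08 = 0.3430767 m
L = lambda / 2 = 0.3430767 / 2 = 0.1715 m

0.1715 m


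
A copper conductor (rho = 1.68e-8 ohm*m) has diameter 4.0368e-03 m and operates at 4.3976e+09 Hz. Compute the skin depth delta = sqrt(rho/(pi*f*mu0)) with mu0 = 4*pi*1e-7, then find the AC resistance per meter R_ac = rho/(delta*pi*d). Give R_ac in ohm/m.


delta = sqrt(1.68e-8 / (pi * 4.3976e+09 * 4*pi*1e-7)) = 9.837096e-07 m
R_ac = 1.68e-8 / (9.837096e-07 * pi * 4.0368e-03) = 1.347 ohm/m

1.347 ohm/m


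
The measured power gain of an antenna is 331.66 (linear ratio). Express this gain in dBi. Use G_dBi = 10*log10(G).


G_dBi = 10 * log10(331.66) = 25.21 dBi

25.21 dBi


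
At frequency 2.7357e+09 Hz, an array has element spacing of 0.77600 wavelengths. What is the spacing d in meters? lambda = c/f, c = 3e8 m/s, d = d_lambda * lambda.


lambda = c / f = 3.0000e+08 / 2.7357e+09 = 0.1096611 m
d = 0.77600 * 0.1096611 = 0.08510 m

0.08510 m


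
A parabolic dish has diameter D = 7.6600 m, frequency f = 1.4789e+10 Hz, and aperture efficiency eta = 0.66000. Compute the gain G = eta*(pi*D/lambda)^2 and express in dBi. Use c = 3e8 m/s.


lambda = c / f = 3.0000e+08 / 1.4789e+10 = 0.02028535 m
G_linear = 0.66000 * (pi * 7.6600 / 0.02028535)^2 = 928829.9
G_dBi = 10 * log10(928829.9) = 59.68 dBi

59.68 dBi


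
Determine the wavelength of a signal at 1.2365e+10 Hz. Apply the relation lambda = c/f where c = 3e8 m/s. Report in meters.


lambda = c / f = 3.0000e+08 / 1.2365e+10 = 0.02426 m

0.02426 m


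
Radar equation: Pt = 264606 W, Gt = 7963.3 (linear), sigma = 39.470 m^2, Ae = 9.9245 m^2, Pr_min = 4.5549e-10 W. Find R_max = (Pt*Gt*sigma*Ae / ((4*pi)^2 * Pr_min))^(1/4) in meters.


R^4 = 264606*7963.3*39.470*9.9245 / ((4*pi)^2 * 4.5549e-10) = 1.147546e+19
R_max = 1.147546e+19^0.25 = 58203 m

58203 m


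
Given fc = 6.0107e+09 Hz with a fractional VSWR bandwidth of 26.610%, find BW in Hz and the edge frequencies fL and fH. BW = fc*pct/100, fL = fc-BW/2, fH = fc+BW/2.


BW = 6.0107e+09 * 26.610/100 = 1.599447e+09 Hz
fL = 6.0107e+09 - 1.599447e+09/2 = 5.211e+09 Hz
fH = 6.0107e+09 + 1.599447e+09/2 = 6.810e+09 Hz

BW=1.599e+09 Hz, fL=5.211e+09 Hz, fH=6.810e+09 Hz


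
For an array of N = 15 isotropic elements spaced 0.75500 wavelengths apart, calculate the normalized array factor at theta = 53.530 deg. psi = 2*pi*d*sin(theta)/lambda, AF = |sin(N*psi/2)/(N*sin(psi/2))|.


psi = 2*pi*0.75500*sin(53.530 deg) = 3.814817 rad
AF = |sin(15*3.814817/2) / (15*sin(3.814817/2))| = 0.02334

0.02334


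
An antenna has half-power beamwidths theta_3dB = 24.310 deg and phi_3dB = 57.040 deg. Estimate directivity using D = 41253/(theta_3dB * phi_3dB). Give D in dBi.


D_linear = 41253 / (24.310 * 57.040) = 29.75028
D_dBi = 10 * log10(29.75028) = 14.73 dBi

14.73 dBi


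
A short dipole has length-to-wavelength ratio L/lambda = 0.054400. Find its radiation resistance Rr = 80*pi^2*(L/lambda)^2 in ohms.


Rr = 80 * pi^2 * (0.054400)^2 = 80 * 9.869604 * 2.959360e-03 = 2.337 ohm

2.337 ohm


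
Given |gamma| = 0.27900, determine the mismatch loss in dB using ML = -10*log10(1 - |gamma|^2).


ML = -10 * log10(1 - 0.27900^2) = -10 * log10(0.922159) = 0.3519 dB

0.3519 dB


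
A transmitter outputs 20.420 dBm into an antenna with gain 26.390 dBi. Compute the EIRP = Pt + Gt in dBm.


EIRP = Pt + Gt = 20.420 + 26.390 = 46.81 dBm

46.81 dBm


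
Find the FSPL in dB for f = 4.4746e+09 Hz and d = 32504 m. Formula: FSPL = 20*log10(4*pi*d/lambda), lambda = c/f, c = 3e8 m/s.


lambda = c / f = 3.0000e+08 / 4.4746e+09 = 0.06704510 m
FSPL = 20 * log10(4*pi*32504/0.06704510) = 135.7 dB

135.7 dB


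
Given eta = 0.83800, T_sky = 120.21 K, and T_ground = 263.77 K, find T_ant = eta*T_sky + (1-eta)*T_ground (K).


T_ant = 0.83800 * 120.21 + (1 - 0.83800) * 263.77 = 143.5 K

143.5 K


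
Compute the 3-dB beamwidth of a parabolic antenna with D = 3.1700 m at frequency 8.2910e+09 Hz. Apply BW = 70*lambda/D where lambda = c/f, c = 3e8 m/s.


lambda = c / f = 3.0000e+08 / 8.2910e+09 = 0.03618381 m
BW = 70 * 0.03618381 / 3.1700 = 0.7990 deg

0.7990 deg


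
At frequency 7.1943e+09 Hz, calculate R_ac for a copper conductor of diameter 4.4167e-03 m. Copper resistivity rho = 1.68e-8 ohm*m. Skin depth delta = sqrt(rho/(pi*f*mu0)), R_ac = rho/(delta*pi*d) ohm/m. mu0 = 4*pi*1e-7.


delta = sqrt(1.68e-8 / (pi * 7.1943e+09 * 4*pi*1e-7)) = 7.690959e-07 m
R_ac = 1.68e-8 / (7.690959e-07 * pi * 4.4167e-03) = 1.574 ohm/m

1.574 ohm/m


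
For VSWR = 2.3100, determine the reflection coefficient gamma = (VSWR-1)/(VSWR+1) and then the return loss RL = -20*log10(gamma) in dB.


gamma = (2.3100 - 1) / (2.3100 + 1) = 0.3957704
RL = -20 * log10(0.3957704) = 8.051 dB

8.051 dB
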